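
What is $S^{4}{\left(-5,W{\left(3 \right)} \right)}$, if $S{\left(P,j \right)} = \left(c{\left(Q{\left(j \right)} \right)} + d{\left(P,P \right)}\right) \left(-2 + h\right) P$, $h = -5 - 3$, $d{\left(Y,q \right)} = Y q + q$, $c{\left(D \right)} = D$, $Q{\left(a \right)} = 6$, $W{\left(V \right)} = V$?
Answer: $2856100000000$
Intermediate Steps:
$d{\left(Y,q \right)} = q + Y q$
$h = -8$
$S{\left(P,j \right)} = P \left(-60 - 10 P \left(1 + P\right)\right)$ ($S{\left(P,j \right)} = \left(6 + P \left(1 + P\right)\right) \left(-2 - 8\right) P = \left(6 + P \left(1 + P\right)\right) \left(-10\right) P = \left(-60 - 10 P \left(1 + P\right)\right) P = P \left(-60 - 10 P \left(1 + P\right)\right)$)
$S^{4}{\left(-5,W{\left(3 \right)} \right)} = \left(\left(-10\right) \left(-5\right) \left(6 - 5 \left(1 - 5\right)\right)\right)^{4} = \left(\left(-10\right) \left(-5\right) \left(6 - -20\right)\right)^{4} = \left(\left(-10\right) \left(-5\right) \left(6 + 20\right)\right)^{4} = \left(\left(-10\right) \left(-5\right) 26\right)^{4} = 1300^{4} = 2856100000000$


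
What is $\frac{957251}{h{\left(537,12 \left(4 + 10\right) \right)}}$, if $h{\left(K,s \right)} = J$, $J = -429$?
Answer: $- \frac{957251}{429} \approx -2231.4$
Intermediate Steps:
$h{\left(K,s \right)} = -429$
$\frac{957251}{h{\left(537,12 \left(4 + 10\right) \right)}} = \frac{957251}{-429} = 957251 \left(- \frac{1}{429}\right) = - \frac{957251}{429}$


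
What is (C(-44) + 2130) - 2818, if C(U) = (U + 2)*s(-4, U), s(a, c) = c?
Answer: 1160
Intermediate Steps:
C(U) = U*(2 + U) (C(U) = (U + 2)*U = (2 + U)*U = U*(2 + U))
(C(-44) + 2130) - 2818 = (-44*(2 - 44) + 2130) - 2818 = (-44*(-42) + 2130) - 2818 = (1848 + 2130) - 2818 = 3978 - 2818 = 1160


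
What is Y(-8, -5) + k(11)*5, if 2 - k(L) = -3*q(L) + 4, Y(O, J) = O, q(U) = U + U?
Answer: 312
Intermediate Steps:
q(U) = 2*U
k(L) = -2 + 6*L (k(L) = 2 - (-6*L + 4) = 2 - (4 - 6*L) = 2 + (-4 + 6*L) = -2 + 6*L)
Y(-8, -5) + k(11)*5 = -8 + (-2 + 6*11)*5 = -8 + (-2 + 66)*5 = -8 + 64*5 = -8 + 320 = 312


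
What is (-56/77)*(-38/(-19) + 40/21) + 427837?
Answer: 98829691/231 ≈ 4.2783e+5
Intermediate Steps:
(-56/77)*(-38/(-19) + 40/21) + 427837 = (-56*1/77)*(-38*(-1/19) + 40*(1/21)) + 427837 = -8*(2 + 40/21)/11 + 427837 = -8/11*82/21 + 427837 = -656/231 + 427837 = 98829691/231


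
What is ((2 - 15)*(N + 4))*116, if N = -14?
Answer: 15080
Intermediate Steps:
((2 - 15)*(N + 4))*116 = ((2 - 15)*(-14 + 4))*116 = -13*(-10)*116 = 130*116 = 15080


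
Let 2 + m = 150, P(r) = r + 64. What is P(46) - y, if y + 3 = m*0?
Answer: 113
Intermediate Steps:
P(r) = 64 + r
m = 148 (m = -2 + 150 = 148)
y = -3 (y = -3 + 148*0 = -3 + 0 = -3)
P(46) - y = (64 + 46) - 1*(-3) = 110 + 3 = 113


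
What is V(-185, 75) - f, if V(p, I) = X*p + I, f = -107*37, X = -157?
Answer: 33079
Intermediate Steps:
f = -3959
V(p, I) = I - 157*p (V(p, I) = -157*p + I = I - 157*p)
V(-185, 75) - f = (75 - 157*(-185)) - 1*(-3959) = (75 + 29045) + 3959 = 29120 + 3959 = 33079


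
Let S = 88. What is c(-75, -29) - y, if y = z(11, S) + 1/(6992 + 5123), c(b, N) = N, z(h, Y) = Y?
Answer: -1417456/12115 ≈ -117.00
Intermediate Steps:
y = 1066121/12115 (y = 88 + 1/(6992 + 5123) = 88 + 1/12115 = 1066121/12115 ≈ 88.000)
c(-75, -29) - y = -29 - 1*1066121/12115 = -29 - 1066121/12115 = -1417456/12115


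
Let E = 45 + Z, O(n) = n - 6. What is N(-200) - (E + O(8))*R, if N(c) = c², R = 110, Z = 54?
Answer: 28890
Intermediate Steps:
O(n) = -6 + n
E = 99 (E = 45 + 54 = 99)
N(-200) - (E + O(8))*R = (-200)² - (99 + (-6 + 8))*110 = 40000 - (99 + 2)*110 = 40000 - 101*110 = 40000 - 1*11110 = 40000 - 11110 = 28890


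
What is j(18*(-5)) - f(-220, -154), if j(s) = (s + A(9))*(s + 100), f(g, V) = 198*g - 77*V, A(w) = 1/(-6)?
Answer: 92401/3 ≈ 30800.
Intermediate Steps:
A(w) = -⅙
f(g, V) = -77*V + 198*g
j(s) = (100 + s)*(-⅙ + s) (j(s) = (s - ⅙)*(s + 100) = (-⅙ + s)*(100 + s) = (100 + s)*(-⅙ + s))
j(18*(-5)) - f(-220, -154) = (-50/3 + (18*(-5))² + 599*(18*(-5))/6) - (-77*(-154) + 198*(-220)) = (-50/3 + (-90)² + (599/6)*(-90)) - (11858 - 43560) = (-50/3 + 8100 - 8985) - 1*(-31702) = -2705/3 + 31702 = 92401/3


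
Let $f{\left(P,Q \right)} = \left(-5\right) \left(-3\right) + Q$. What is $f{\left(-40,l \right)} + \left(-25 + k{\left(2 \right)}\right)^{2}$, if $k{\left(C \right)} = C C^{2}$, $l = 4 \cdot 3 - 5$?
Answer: $311$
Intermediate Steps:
$l = 7$ ($l = 12 - 5 = 7$)
$k{\left(C \right)} = C^{3}$
$f{\left(P,Q \right)} = 15 + Q$
$f{\left(-40,l \right)} + \left(-25 + k{\left(2 \right)}\right)^{2} = \left(15 + 7\right) + \left(-25 + 2^{3}\right)^{2} = 22 + \left(-25 + 8\right)^{2} = 22 + \left(-17\right)^{2} = 22 + 289 = 311$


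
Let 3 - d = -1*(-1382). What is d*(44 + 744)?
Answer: -1086652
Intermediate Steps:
d = -1379 (d = 3 - (-1)*(-1382) = 3 - 1*1382 = 3 - 1382 = -1379)
d*(44 + 744) = -1379*(44 + 744) = -1379*788 = -1086652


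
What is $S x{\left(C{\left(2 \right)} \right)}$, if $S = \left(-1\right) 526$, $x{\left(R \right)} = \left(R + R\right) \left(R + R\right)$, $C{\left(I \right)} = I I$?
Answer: $-33664$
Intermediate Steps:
$C{\left(I \right)} = I^{2}$
$x{\left(R \right)} = 4 R^{2}$ ($x{\left(R \right)} = 2 R 2 R = 4 R^{2}$)
$S = -526$
$S x{\left(C{\left(2 \right)} \right)} = - 526 \cdot 4 \left(2^{2}\right)^{2} = - 526 \cdot 4 \cdot 4^{2} = - 526 \cdot 4 \cdot 16 = \left(-526\right) 64 = -33664$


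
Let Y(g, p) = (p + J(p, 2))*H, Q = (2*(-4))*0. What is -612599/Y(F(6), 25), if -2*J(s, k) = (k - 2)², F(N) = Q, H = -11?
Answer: 612599/275 ≈ 2227.6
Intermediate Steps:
Q = 0 (Q = -8*0 = 0)
F(N) = 0
J(s, k) = -(-2 + k)²/2 (J(s, k) = -(k - 2)²/2 = -(-2 + k)²/2)
Y(g, p) = -11*p (Y(g, p) = (p - (-2 + 2)²/2)*(-11) = (p - ½*0²)*(-11) = (p - ½*0)*(-11) = (p + 0)*(-11) = p*(-11) = -11*p)
-612599/Y(F(6), 25) = -612599/((-11*25)) = -612599/(-275) = -612599*(-1/275) = 612599/275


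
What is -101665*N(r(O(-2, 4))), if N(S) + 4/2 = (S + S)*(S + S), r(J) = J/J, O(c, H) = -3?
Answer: -203330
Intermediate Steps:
r(J) = 1
N(S) = -2 + 4*S² (N(S) = -2 + (S + S)*(S + S) = -2 + (2*S)*(2*S) = -2 + 4*S²)
-101665*N(r(O(-2, 4))) = -101665*(-2 + 4*1²) = -101665*(-2 + 4*1) = -101665*(-2 + 4) = -101665*2 = -203330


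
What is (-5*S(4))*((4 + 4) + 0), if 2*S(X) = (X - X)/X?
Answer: 0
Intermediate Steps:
S(X) = 0 (S(X) = ((X - X)/X)/2 = (0/X)/2 = (½)*0 = 0)
(-5*S(4))*((4 + 4) + 0) = (-5*0)*((4 + 4) + 0) = 0*(8 + 0) = 0*8 = 0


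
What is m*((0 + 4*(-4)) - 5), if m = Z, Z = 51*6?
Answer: -6426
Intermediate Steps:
Z = 306
m = 306
m*((0 + 4*(-4)) - 5) = 306*((0 + 4*(-4)) - 5) = 306*((0 - 16) - 5) = 306*(-16 - 5) = 306*(-21) = -6426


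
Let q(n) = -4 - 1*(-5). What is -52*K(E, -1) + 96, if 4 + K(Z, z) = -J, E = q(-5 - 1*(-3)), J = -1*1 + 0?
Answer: 252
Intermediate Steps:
J = -1 (J = -1 + 0 = -1)
q(n) = 1 (q(n) = -4 + 5 = 1)
E = 1
K(Z, z) = -3 (K(Z, z) = -4 - 1*(-1) = -4 + 1 = -3)
-52*K(E, -1) + 96 = -52*(-3) + 96 = 156 + 96 = 252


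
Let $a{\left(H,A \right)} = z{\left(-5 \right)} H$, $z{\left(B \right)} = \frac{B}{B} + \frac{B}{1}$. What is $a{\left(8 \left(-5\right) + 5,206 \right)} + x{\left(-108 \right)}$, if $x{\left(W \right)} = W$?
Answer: $32$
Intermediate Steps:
$z{\left(B \right)} = 1 + B$ ($z{\left(B \right)} = 1 + B 1 = 1 + B$)
$a{\left(H,A \right)} = - 4 H$ ($a{\left(H,A \right)} = \left(1 - 5\right) H = - 4 H$)
$a{\left(8 \left(-5\right) + 5,206 \right)} + x{\left(-108 \right)} = - 4 \left(8 \left(-5\right) + 5\right) - 108 = - 4 \left(-40 + 5\right) - 108 = \left(-4\right) \left(-35\right) - 108 = 140 - 108 = 32$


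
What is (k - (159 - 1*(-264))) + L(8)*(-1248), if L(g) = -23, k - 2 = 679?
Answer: 28962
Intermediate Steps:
k = 681 (k = 2 + 679 = 681)
(k - (159 - 1*(-264))) + L(8)*(-1248) = (681 - (159 - 1*(-264))) - 23*(-1248) = (681 - (159 + 264)) + 28704 = (681 - 1*423) + 28704 = (681 - 423) + 28704 = 258 + 28704 = 28962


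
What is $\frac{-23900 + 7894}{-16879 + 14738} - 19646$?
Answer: $- \frac{42046080}{2141} \approx -19639.0$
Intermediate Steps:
$\frac{-23900 + 7894}{-16879 + 14738} - 19646 = - \frac{16006}{-2141} - 19646 = \left(-16006\right) \left(- \frac{1}{2141}\right) - 19646 = \frac{16006}{2141} - 19646 = - \frac{42046080}{2141}$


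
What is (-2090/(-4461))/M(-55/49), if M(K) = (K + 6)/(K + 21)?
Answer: 2035660/1066179 ≈ 1.9093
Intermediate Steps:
M(K) = (6 + K)/(21 + K)
(-2090/(-4461))/M(-55/49) = (-2090/(-4461))/(((6 - 55/49)/(21 - 55/49))) = (-2090*(-1/4461))/(((6 - 55*1/49)/(21 - 55*1/49))) = 2090/(4461*(((6 - 55/49)/(21 - 55/49)))) = 2090/(4461*(((239/49)/(974/49)))) = 2090/(4461*(((49/974)*(239/49)))) = 2090/(4461*(239/974)) = (2090/4461)*(974/239) = 2035660/1066179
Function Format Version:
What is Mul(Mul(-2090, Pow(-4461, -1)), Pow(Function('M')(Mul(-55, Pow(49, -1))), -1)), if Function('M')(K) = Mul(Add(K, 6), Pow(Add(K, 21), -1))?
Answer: Rational(2035660, 1066179) ≈ 1.9093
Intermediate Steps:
Function('M')(K) = Mul(Pow(Add(21, K), -1), Add(6, K)) (Function('M')(K) = Mul(Add(6, K), Pow(Add(21, K), -1)) = Mul(Pow(Add(21, K), -1), Add(6, K)))
Mul(Mul(-2090, Pow(-4461, -1)), Pow(Function('M')(Mul(-55, Pow(49, -1))), -1)) = Mul(Mul(-2090, Pow(-4461, -1)), Pow(Mul(Pow(Add(21, Mul(-55, Pow(49, -1))), -1), Add(6, Mul(-55, Pow(49, -1)))), -1)) = Mul(Mul(-2090, Rational(-1, 4461)), Pow(Mul(Pow(Add(21, Mul(-55, Rational(1, 49))), -1), Add(6, Mul(-55, Rational(1, 49)))), -1)) = Mul(Rational(2090, 4461), Pow(Mul(Pow(Add(21, Rational(-55, 49)), -1), Add(6, Rational(-55, 49))), -1)) = Mul(Rational(2090, 4461), Pow(Mul(Pow(Rational(974, 49), -1), Rational(239, 49)), -1)) = Mul(Rational(2090, 4461), Pow(Mul(Rational(49, 974), Rational(239, 49)), -1)) = Mul(Rational(2090, 4461), Pow(Rational(239, 974), -1)) = Mul(Rational(2090, 4461), Rational(974, 239)) = Rational(2035660, 1066179)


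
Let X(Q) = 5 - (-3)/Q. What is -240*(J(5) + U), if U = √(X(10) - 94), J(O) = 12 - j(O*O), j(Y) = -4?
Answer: -3840 - 24*I*√8870 ≈ -3840.0 - 2260.3*I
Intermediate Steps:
X(Q) = 5 + 3/Q
J(O) = 16 (J(O) = 12 - 1*(-4) = 12 + 4 = 16)
U = I*√8870/10 (U = √((5 + 3/10) - 94) = √(53/10 - 94) = √(-887/10) = I*√8870/10 ≈ 9.4181*I)
-240*(J(5) + U) = -240*(16 + I*√8870/10) = -3840 - 24*I*√8870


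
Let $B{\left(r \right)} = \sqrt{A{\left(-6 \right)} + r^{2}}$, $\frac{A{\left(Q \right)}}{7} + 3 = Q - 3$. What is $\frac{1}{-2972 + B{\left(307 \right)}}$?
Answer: $- \frac{2972}{8738619} - \frac{\sqrt{94165}}{8738619} \approx -0.00037522$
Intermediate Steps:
$A{\left(Q \right)} = -42 + 7 Q$ ($A{\left(Q \right)} = -21 + 7 \left(Q - 3\right) = -21 + 7 \left(-3 + Q\right) = -21 + \left(-21 + 7 Q\right) = -42 + 7 Q$)
$B{\left(r \right)} = \sqrt{-84 + r^{2}}$ ($B{\left(r \right)} = \sqrt{\left(-42 + 7 \left(-6\right)\right) + r^{2}} = \sqrt{\left(-42 - 42\right) + r^{2}} = \sqrt{-84 + r^{2}}$)
$\frac{1}{-2972 + B{\left(307 \right)}} = \frac{1}{-2972 + \sqrt{-84 + 307^{2}}} = \frac{1}{-2972 + \sqrt{-84 + 94249}} = \frac{1}{-2972 + \sqrt{94165}}$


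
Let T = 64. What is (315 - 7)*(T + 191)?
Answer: 78540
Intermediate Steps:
(315 - 7)*(T + 191) = (315 - 7)*(64 + 191) = 308*255 = 78540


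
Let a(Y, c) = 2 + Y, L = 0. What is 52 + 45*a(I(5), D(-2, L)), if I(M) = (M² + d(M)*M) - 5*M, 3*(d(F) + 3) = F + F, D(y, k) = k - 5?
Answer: 217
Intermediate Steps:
D(y, k) = -5 + k
d(F) = -3 + 2*F/3 (d(F) = -3 + (F + F)/3 = -3 + (2*F)/3 = -3 + 2*F/3)
I(M) = M² - 5*M + M*(-3 + 2*M/3) (I(M) = (M² + (-3 + 2*M/3)*M) - 5*M = (M² + M*(-3 + 2*M/3)) - 5*M = M² - 5*M + M*(-3 + 2*M/3))
52 + 45*a(I(5), D(-2, L)) = 52 + 45*(2 + (⅓)*5*(-24 + 5*5)) = 52 + 45*(2 + (⅓)*5*(-24 + 25)) = 52 + 45*(2 + (⅓)*5*1) = 52 + 45*(2 + 5/3) = 52 + 45*(11/3) = 52 + 165 = 217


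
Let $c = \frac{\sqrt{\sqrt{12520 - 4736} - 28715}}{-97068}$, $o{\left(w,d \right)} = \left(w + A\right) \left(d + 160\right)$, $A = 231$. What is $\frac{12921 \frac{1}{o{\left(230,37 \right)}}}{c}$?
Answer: $\frac{1254215628 i}{90817 \sqrt{28715 - 2 \sqrt{1946}}} \approx 81.624 i$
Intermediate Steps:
$o{\left(w,d \right)} = \left(160 + d\right) \left(231 + w\right)$ ($o{\left(w,d \right)} = \left(w + 231\right) \left(d + 160\right) = \left(231 + w\right) \left(160 + d\right) = \left(160 + d\right) \left(231 + w\right)$)
$c = - \frac{\sqrt{-28715 + 2 \sqrt{1946}}}{97068}$ ($c = \sqrt{\sqrt{7784} - 28715} \left(- \frac{1}{97068}\right) = \sqrt{2 \sqrt{1946} - 28715} \left(- \frac{1}{97068}\right) = \sqrt{-28715 + 2 \sqrt{1946}} \left(- \frac{1}{97068}\right) = - \frac{\sqrt{-28715 + 2 \sqrt{1946}}}{97068} \approx - 0.0017431 i$)
$\frac{12921 \frac{1}{o{\left(230,37 \right)}}}{c} = \frac{12921 \frac{1}{36960 + 160 \cdot 230 + 231 \cdot 37 + 37 \cdot 230}}{\left(- \frac{1}{97068}\right) i \sqrt{28715 - 2 \sqrt{1946}}} = \frac{12921}{36960 + 36800 + 8547 + 8510} \frac{97068 i}{\sqrt{28715 - 2 \sqrt{1946}}} = \frac{12921}{90817} \frac{97068 i}{\sqrt{28715 - 2 \sqrt{1946}}} = 12921 \cdot \frac{1}{90817} \frac{97068 i}{\sqrt{28715 - 2 \sqrt{1946}}} = \frac{12921 \frac{97068 i}{\sqrt{28715 - 2 \sqrt{1946}}}}{90817} = \frac{1254215628 i}{90817 \sqrt{28715 - 2 \sqrt{1946}}}$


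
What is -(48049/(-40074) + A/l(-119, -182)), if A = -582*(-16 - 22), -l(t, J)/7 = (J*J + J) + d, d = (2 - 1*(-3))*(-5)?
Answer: 11957679115/9233811006 ≈ 1.2950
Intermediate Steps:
d = -25 (d = (2 + 3)*(-5) = 5*(-5) = -25)
l(t, J) = 175 - 7*J - 7*J² (l(t, J) = -7*((J*J + J) - 25) = -7*((J² + J) - 25) = -7*((J + J²) - 25) = -7*(-25 + J + J²) = 175 - 7*J - 7*J²)
A = 22116 (A = -582*(-38) = 22116)
-(48049/(-40074) + A/l(-119, -182)) = -(48049/(-40074) + 22116/(175 - 7*(-182) - 7*(-182)²)) = -(48049*(-1/40074) + 22116/(175 + 1274 - 7*33124)) = -(-48049/40074 + 22116/(175 + 1274 - 231868)) = -(-48049/40074 + 22116/(-230419)) = -(-48049/40074 + 22116*(-1/230419)) = -(-48049/40074 - 22116/230419) = -1*(-11957679115/9233811006) = 11957679115/9233811006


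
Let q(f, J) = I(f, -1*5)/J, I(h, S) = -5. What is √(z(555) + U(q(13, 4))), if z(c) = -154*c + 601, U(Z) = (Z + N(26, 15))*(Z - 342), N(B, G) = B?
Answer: I*√1493831/4 ≈ 305.56*I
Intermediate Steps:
q(f, J) = -5/J
U(Z) = (-342 + Z)*(26 + Z) (U(Z) = (Z + 26)*(Z - 342) = (26 + Z)*(-342 + Z) = (-342 + Z)*(26 + Z))
z(c) = 601 - 154*c
√(z(555) + U(q(13, 4))) = √((601 - 154*555) + (-8892 + (-5/4)² - (-1580)/4)) = √((601 - 85470) + (-8892 + (-5*¼)² - (-1580)/4)) = √(-84869 + (-8892 + (-5/4)² - 316*(-5/4))) = √(-84869 + (-8892 + 25/16 + 395)) = √(-84869 - 135927/16) = √(-1493831/16) = I*√1493831/4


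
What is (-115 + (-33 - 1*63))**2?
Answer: 44521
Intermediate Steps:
(-115 + (-33 - 1*63))**2 = (-115 + (-33 - 63))**2 = (-115 - 96)**2 = (-211)**2 = 44521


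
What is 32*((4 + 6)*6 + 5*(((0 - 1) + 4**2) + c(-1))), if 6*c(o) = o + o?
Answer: 12800/3 ≈ 4266.7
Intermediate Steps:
c(o) = o/3 (c(o) = (o + o)/6 = (2*o)/6 = o/3)
32*((4 + 6)*6 + 5*(((0 - 1) + 4**2) + c(-1))) = 32*((4 + 6)*6 + 5*(((0 - 1) + 4**2) + (1/3)*(-1))) = 32*(10*6 + 5*((-1 + 16) - 1/3)) = 32*(60 + 5*(15 - 1/3)) = 32*(60 + 5*(44/3)) = 32*(60 + 220/3) = 32*(400/3) = 12800/3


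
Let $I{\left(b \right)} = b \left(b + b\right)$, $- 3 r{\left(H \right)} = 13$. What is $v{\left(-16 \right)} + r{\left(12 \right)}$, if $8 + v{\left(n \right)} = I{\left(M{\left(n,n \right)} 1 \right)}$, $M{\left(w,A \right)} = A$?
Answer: $\frac{1499}{3} \approx 499.67$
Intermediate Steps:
$r{\left(H \right)} = - \frac{13}{3}$ ($r{\left(H \right)} = \left(- \frac{1}{3}\right) 13 = - \frac{13}{3}$)
$I{\left(b \right)} = 2 b^{2}$ ($I{\left(b \right)} = b 2 b = 2 b^{2}$)
$v{\left(n \right)} = -8 + 2 n^{2}$ ($v{\left(n \right)} = -8 + 2 \left(n 1\right)^{2} = -8 + 2 n^{2}$)
$v{\left(-16 \right)} + r{\left(12 \right)} = \left(-8 + 2 \left(-16\right)^{2}\right) - \frac{13}{3} = \left(-8 + 2 \cdot 256\right) - \frac{13}{3} = \left(-8 + 512\right) - \frac{13}{3} = 504 - \frac{13}{3} = \frac{1499}{3}$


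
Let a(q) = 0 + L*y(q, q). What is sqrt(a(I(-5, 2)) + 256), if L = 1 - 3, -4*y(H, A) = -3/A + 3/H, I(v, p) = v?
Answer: 16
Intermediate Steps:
y(H, A) = -3/(4*H) + 3/(4*A) (y(H, A) = -(-3/A + 3/H)/4 = -3/(4*H) + 3/(4*A))
L = -2
a(q) = 0 (a(q) = 0 - 2*(-3/(4*q) + 3/(4*q)) = 0 - 2*0 = 0 + 0 = 0)
sqrt(a(I(-5, 2)) + 256) = sqrt(0 + 256) = sqrt(256) = 16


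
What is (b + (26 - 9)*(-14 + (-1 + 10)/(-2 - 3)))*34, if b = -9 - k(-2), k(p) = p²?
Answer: -47872/5 ≈ -9574.4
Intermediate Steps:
b = -13 (b = -9 - 1*(-2)² = -9 - 1*4 = -9 - 4 = -13)
(b + (26 - 9)*(-14 + (-1 + 10)/(-2 - 3)))*34 = (-13 + (26 - 9)*(-14 + (-1 + 10)/(-2 - 3)))*34 = (-13 + 17*(-14 + 9/(-5)))*34 = (-13 + 17*(-14 + 9*(-⅕)))*34 = (-13 + 17*(-14 - 9/5))*34 = (-13 + 17*(-79/5))*34 = (-13 - 1343/5)*34 = -1408/5*34 = -47872/5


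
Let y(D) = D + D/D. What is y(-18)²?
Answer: 289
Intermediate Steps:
y(D) = 1 + D (y(D) = D + 1 = 1 + D)
y(-18)² = (1 - 18)² = (-17)² = 289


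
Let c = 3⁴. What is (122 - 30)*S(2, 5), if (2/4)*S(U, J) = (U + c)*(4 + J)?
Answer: 137448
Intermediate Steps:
c = 81
S(U, J) = 2*(4 + J)*(81 + U) (S(U, J) = 2*((U + 81)*(4 + J)) = 2*((81 + U)*(4 + J)) = 2*((4 + J)*(81 + U)) = 2*(4 + J)*(81 + U))
(122 - 30)*S(2, 5) = (122 - 30)*(648 + 8*2 + 162*5 + 2*5*2) = 92*(648 + 16 + 810 + 20) = 92*1494 = 137448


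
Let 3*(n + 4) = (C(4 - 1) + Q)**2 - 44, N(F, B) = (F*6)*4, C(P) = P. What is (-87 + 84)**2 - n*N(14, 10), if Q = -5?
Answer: 5833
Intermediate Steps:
N(F, B) = 24*F (N(F, B) = (6*F)*4 = 24*F)
n = -52/3 (n = -4 + (((4 - 1) - 5)**2 - 44)/3 = -4 + ((3 - 5)**2 - 44)/3 = -4 + ((-2)**2 - 44)/3 = -4 + (4 - 44)/3 = -4 + (1/3)*(-40) = -4 - 40/3 = -52/3 ≈ -17.333)
(-87 + 84)**2 - n*N(14, 10) = (-87 + 84)**2 - (-52)*24*14/3 = (-3)**2 - (-52)*336/3 = 9 - 1*(-5824) = 9 + 5824 = 5833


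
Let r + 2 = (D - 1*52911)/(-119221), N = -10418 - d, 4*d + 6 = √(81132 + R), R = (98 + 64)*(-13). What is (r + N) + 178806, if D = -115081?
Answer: 40150988259/238442 - √79026/4 ≈ 1.6832e+5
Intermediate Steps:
R = -2106 (R = 162*(-13) = -2106)
d = -3/2 + √79026/4 (d = -3/2 + √(81132 - 2106)/4 = -3/2 + √79026/4 ≈ 68.779)
N = -20833/2 - √79026/4 (N = -10418 - (-3/2 + √79026/4) = -10418 + (3/2 - √79026/4) = -20833/2 - √79026/4 ≈ -10487.)
r = -70450/119221 (r = -2 + (-115081 - 1*52911)/(-119221) = -2 + (-115081 - 52911)*(-1/119221) = -2 - 167992*(-1/119221) = -2 + 167992/119221 = -70450/119221 ≈ -0.59092)
(r + N) + 178806 = (-70450/119221 + (-20833/2 - √79026/4)) + 178806 = (-2483871993/238442 - √79026/4) + 178806 = 40150988259/238442 - √79026/4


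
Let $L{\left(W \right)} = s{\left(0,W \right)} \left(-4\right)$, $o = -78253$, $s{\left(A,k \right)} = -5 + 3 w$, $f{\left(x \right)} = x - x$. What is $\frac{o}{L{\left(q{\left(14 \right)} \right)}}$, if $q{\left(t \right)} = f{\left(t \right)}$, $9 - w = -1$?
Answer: $\frac{78253}{100} \approx 782.53$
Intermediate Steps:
$w = 10$ ($w = 9 - -1 = 9 + 1 = 10$)
$f{\left(x \right)} = 0$
$q{\left(t \right)} = 0$
$s{\left(A,k \right)} = 25$ ($s{\left(A,k \right)} = -5 + 3 \cdot 10 = -5 + 30 = 25$)
$L{\left(W \right)} = -100$ ($L{\left(W \right)} = 25 \left(-4\right) = -100$)
$\frac{o}{L{\left(q{\left(14 \right)} \right)}} = - \frac{78253}{-100} = \left(-78253\right) \left(- \frac{1}{100}\right) = \frac{78253}{100}$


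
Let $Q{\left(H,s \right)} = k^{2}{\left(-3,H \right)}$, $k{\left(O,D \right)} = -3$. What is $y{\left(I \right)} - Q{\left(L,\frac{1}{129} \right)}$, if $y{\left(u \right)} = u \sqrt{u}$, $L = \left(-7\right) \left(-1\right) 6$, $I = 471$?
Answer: $-9 + 471 \sqrt{471} \approx 10213.0$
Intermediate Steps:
$L = 42$ ($L = 7 \cdot 6 = 42$)
$Q{\left(H,s \right)} = 9$ ($Q{\left(H,s \right)} = \left(-3\right)^{2} = 9$)
$y{\left(u \right)} = u^{\frac{3}{2}}$
$y{\left(I \right)} - Q{\left(L,\frac{1}{129} \right)} = 471^{\frac{3}{2}} - 9 = 471 \sqrt{471} - 9 = -9 + 471 \sqrt{471}$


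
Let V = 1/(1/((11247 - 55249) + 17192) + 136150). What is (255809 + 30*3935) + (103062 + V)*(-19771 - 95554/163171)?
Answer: -1213438618137943418360849/595603765373329 ≈ -2.0373e+9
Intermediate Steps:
V = 26810/3650181499 (V = 1/(1/(-44002 + 17192) + 136150) = 1/(1/(-26810) + 136150) = 1/(-1/26810 + 136150) = 1/(3650181499/26810) = 26810/3650181499 ≈ 7.3448e-6)
(255809 + 30*3935) + (103062 + V)*(-19771 - 95554/163171) = (255809 + 30*3935) + (103062 + 26810/3650181499)*(-19771 - 95554/163171) = (255809 + 118050) + 376195005676748*(-19771 - 95554*1/163171)/3650181499 = 373859 + 376195005676748*(-19771 - 95554/163171)/3650181499 = 373859 + (376195005676748/3650181499)*(-3226149395/163171) = 373859 - 1213661289966062125767460/595603765373329 = -1213438618137943418360849/595603765373329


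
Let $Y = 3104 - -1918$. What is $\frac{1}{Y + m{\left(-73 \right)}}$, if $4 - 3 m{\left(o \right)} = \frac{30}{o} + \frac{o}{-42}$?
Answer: $\frac{9198}{46200551} \approx 0.00019909$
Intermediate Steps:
$m{\left(o \right)} = \frac{4}{3} - \frac{10}{o} + \frac{o}{126}$ ($m{\left(o \right)} = \frac{4}{3} - \frac{\frac{30}{o} + \frac{o}{-42}}{3} = \frac{4}{3} - \frac{\frac{30}{o} + o \left(- \frac{1}{42}\right)}{3} = \frac{4}{3} - \frac{\frac{30}{o} - \frac{o}{42}}{3} = \frac{4}{3} + \left(- \frac{10}{o} + \frac{o}{126}\right) = \frac{4}{3} - \frac{10}{o} + \frac{o}{126}$)
$Y = 5022$ ($Y = 3104 + 1918 = 5022$)
$\frac{1}{Y + m{\left(-73 \right)}} = \frac{1}{5022 + \frac{-1260 - 73 \left(168 - 73\right)}{126 \left(-73\right)}} = \frac{1}{5022 + \frac{1}{126} \left(- \frac{1}{73}\right) \left(-1260 - 6935\right)} = \frac{1}{5022 + \frac{1}{126} \left(- \frac{1}{73}\right) \left(-8195\right)} = \frac{1}{5022 + \frac{8195}{9198}} = \frac{1}{\frac{46200551}{9198}} = \frac{9198}{46200551}$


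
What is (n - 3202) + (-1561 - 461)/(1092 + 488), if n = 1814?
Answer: -1097531/790 ≈ -1389.3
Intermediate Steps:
(n - 3202) + (-1561 - 461)/(1092 + 488) = (1814 - 3202) + (-1561 - 461)/(1092 + 488) = -1388 - 2022/1580 = -1388 - 2022*1/1580 = -1388 - 1011/790 = -1097531/790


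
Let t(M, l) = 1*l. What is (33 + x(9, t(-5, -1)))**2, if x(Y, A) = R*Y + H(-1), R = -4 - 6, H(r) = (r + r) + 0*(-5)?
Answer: 3481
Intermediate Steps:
H(r) = 2*r (H(r) = 2*r + 0 = 2*r)
R = -10
t(M, l) = l
x(Y, A) = -2 - 10*Y (x(Y, A) = -10*Y + 2*(-1) = -10*Y - 2 = -2 - 10*Y)
(33 + x(9, t(-5, -1)))**2 = (33 + (-2 - 10*9))**2 = (33 + (-2 - 90))**2 = (33 - 92)**2 = (-59)**2 = 3481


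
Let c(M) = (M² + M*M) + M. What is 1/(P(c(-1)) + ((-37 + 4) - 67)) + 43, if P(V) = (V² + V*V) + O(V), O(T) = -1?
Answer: 4256/99 ≈ 42.990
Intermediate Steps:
c(M) = M + 2*M² (c(M) = (M² + M²) + M = 2*M² + M = M + 2*M²)
P(V) = -1 + 2*V² (P(V) = (V² + V*V) - 1 = (V² + V²) - 1 = 2*V² - 1 = -1 + 2*V²)
1/(P(c(-1)) + ((-37 + 4) - 67)) + 43 = 1/((-1 + 2*(-(1 + 2*(-1)))²) + ((-37 + 4) - 67)) + 43 = 1/((-1 + 2*(-(1 - 2))²) + (-33 - 67)) + 43 = 1/((-1 + 2*(-1*(-1))²) - 100) + 43 = 1/((-1 + 2*1²) - 100) + 43 = 1/((-1 + 2*1) - 100) + 43 = 1/((-1 + 2) - 100) + 43 = 1/(1 - 100) + 43 = 1/(-99) + 43 = -1/99 + 43 = 4256/99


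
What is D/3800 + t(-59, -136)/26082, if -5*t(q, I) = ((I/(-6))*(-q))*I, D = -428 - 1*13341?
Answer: -331344427/148667400 ≈ -2.2288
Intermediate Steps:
D = -13769 (D = -428 - 13341 = -13769)
t(q, I) = -q*I²/30 (t(q, I) = -(I/(-6))*(-q)*I/5 = -(I*(-⅙))*(-q)*I/5 = -(-I/6)*(-q)*I/5 = -I*q/6*I/5 = -q*I²/30)
D/3800 + t(-59, -136)/26082 = -13769/3800 - 1/30*(-59)*(-136)²/26082 = -13769*1/3800 - 1/30*(-59)*18496*(1/26082) = -13769/3800 + (545632/15)*(1/26082) = -13769/3800 + 272816/195615 = -331344427/148667400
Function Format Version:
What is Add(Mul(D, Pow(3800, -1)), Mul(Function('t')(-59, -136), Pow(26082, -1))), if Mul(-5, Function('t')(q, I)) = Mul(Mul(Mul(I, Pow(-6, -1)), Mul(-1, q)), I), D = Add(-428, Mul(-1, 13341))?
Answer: Rational(-331344427, 148667400) ≈ -2.2288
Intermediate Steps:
D = -13769 (D = Add(-428, -13341) = -13769)
Function('t')(q, I) = Mul(Rational(-1, 30), q, Pow(I, 2)) (Function('t')(q, I) = Mul(Rational(-1, 5), Mul(Mul(Mul(I, Pow(-6, -1)), Mul(-1, q)), I)) = Mul(Rational(-1, 5), Mul(Mul(Mul(I, Rational(-1, 6)), Mul(-1, q)), I)) = Mul(Rational(-1, 5), Mul(Mul(Mul(Rational(-1, 6), I), Mul(-1, q)), I)) = Mul(Rational(-1, 5), Mul(Mul(Rational(1, 6), I, q), I)) = Mul(Rational(-1, 5), Mul(Rational(1, 6), q, Pow(I, 2))) = Mul(Rational(-1, 30), q, Pow(I, 2)))
Add(Mul(D, Pow(3800, -1)), Mul(Function('t')(-59, -136), Pow(26082, -1))) = Add(Mul(-13769, Pow(3800, -1)), Mul(Mul(Rational(-1, 30), -59, Pow(-136, 2)), Pow(26082, -1))) = Add(Mul(-13769, Rational(1, 3800)), Mul(Mul(Rational(-1, 30), -59, 18496), Rational(1, 26082))) = Add(Rational(-13769, 3800), Mul(Rational(545632, 15), Rational(1, 26082))) = Add(Rational(-13769, 3800), Rational(272816, 195615)) = Rational(-331344427, 148667400)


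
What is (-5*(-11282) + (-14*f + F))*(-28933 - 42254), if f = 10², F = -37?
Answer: -3913362951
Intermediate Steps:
f = 100
(-5*(-11282) + (-14*f + F))*(-28933 - 42254) = (-5*(-11282) + (-14*100 - 37))*(-28933 - 42254) = (56410 + (-1400 - 37))*(-71187) = (56410 - 1437)*(-71187) = 54973*(-71187) = -3913362951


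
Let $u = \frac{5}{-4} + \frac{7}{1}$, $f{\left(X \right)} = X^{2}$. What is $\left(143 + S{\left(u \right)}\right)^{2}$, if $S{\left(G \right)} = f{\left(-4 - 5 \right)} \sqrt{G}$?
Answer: $\frac{232699}{4} + 11583 \sqrt{23} \approx 1.1372 \cdot 10^{5}$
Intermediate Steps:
$u = \frac{23}{4}$ ($u = 5 \left(- \frac{1}{4}\right) + 7 \cdot 1 = - \frac{5}{4} + 7 = \frac{23}{4} \approx 5.75$)
$S{\left(G \right)} = 81 \sqrt{G}$ ($S{\left(G \right)} = \left(-4 - 5\right)^{2} \sqrt{G} = \left(-9\right)^{2} \sqrt{G} = 81 \sqrt{G}$)
$\left(143 + S{\left(u \right)}\right)^{2} = \left(143 + 81 \sqrt{\frac{23}{4}}\right)^{2} = \left(143 + 81 \frac{\sqrt{23}}{2}\right)^{2} = \left(143 + \frac{81 \sqrt{23}}{2}\right)^{2}$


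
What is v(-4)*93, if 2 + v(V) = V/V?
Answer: -93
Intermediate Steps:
v(V) = -1 (v(V) = -2 + V/V = -2 + 1 = -1)
v(-4)*93 = -1*93 = -93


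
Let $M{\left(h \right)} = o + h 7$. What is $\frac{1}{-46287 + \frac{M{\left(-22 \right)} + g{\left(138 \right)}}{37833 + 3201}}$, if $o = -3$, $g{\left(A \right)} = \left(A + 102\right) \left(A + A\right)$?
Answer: $- \frac{41034}{1899274675} \approx -2.1605 \cdot 10^{-5}$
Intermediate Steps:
$g{\left(A \right)} = 2 A \left(102 + A\right)$ ($g{\left(A \right)} = \left(102 + A\right) 2 A = 2 A \left(102 + A\right)$)
$M{\left(h \right)} = -3 + 7 h$ ($M{\left(h \right)} = -3 + h 7 = -3 + 7 h$)
$\frac{1}{-46287 + \frac{M{\left(-22 \right)} + g{\left(138 \right)}}{37833 + 3201}} = \frac{1}{-46287 + \frac{\left(-3 + 7 \left(-22\right)\right) + 2 \cdot 138 \left(102 + 138\right)}{37833 + 3201}} = \frac{1}{-46287 + \frac{\left(-3 - 154\right) + 2 \cdot 138 \cdot 240}{41034}} = \frac{1}{-46287 + \left(-157 + 66240\right) \frac{1}{41034}} = \frac{1}{-46287 + 66083 \cdot \frac{1}{41034}} = \frac{1}{-46287 + \frac{66083}{41034}} = \frac{1}{- \frac{1899274675}{41034}} = - \frac{41034}{1899274675}$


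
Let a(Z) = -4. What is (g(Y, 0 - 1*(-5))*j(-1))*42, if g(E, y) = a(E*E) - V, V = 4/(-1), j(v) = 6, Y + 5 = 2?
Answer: 0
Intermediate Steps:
Y = -3 (Y = -5 + 2 = -3)
V = -4 (V = 4*(-1) = -4)
g(E, y) = 0 (g(E, y) = -4 - 1*(-4) = -4 + 4 = 0)
(g(Y, 0 - 1*(-5))*j(-1))*42 = (0*6)*42 = 0*42 = 0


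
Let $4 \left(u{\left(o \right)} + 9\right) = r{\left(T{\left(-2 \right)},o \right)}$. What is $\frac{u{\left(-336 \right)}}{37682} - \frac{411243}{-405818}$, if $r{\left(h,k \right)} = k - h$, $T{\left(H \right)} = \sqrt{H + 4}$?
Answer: $\frac{552097059}{546144067} - \frac{\sqrt{2}}{150728} \approx 1.0109$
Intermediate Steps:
$T{\left(H \right)} = \sqrt{4 + H}$
$u{\left(o \right)} = -9 - \frac{\sqrt{2}}{4} + \frac{o}{4}$ ($u{\left(o \right)} = -9 + \frac{o - \sqrt{4 - 2}}{4} = -9 + \frac{o - \sqrt{2}}{4} = -9 + \left(- \frac{\sqrt{2}}{4} + \frac{o}{4}\right) = -9 - \frac{\sqrt{2}}{4} + \frac{o}{4}$)
$\frac{u{\left(-336 \right)}}{37682} - \frac{411243}{-405818} = \frac{-9 - \frac{\sqrt{2}}{4} + \frac{1}{4} \left(-336\right)}{37682} - \frac{411243}{-405818} = \left(-9 - \frac{\sqrt{2}}{4} - 84\right) \frac{1}{37682} - - \frac{58749}{57974} = \left(-93 - \frac{\sqrt{2}}{4}\right) \frac{1}{37682} + \frac{58749}{57974} = \left(- \frac{93}{37682} - \frac{\sqrt{2}}{150728}\right) + \frac{58749}{57974} = \frac{552097059}{546144067} - \frac{\sqrt{2}}{150728}$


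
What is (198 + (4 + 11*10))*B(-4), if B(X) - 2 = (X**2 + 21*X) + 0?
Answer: -20592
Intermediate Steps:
B(X) = 2 + X**2 + 21*X (B(X) = 2 + ((X**2 + 21*X) + 0) = 2 + (X**2 + 21*X) = 2 + X**2 + 21*X)
(198 + (4 + 11*10))*B(-4) = (198 + (4 + 11*10))*(2 + (-4)**2 + 21*(-4)) = (198 + (4 + 110))*(2 + 16 - 84) = (198 + 114)*(-66) = 312*(-66) = -20592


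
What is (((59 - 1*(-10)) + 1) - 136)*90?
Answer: -5940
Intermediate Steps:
(((59 - 1*(-10)) + 1) - 136)*90 = (((59 + 10) + 1) - 136)*90 = ((69 + 1) - 136)*90 = (70 - 136)*90 = -66*90 = -5940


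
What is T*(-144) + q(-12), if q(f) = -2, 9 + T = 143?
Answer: -19298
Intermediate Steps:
T = 134 (T = -9 + 143 = 134)
T*(-144) + q(-12) = 134*(-144) - 2 = -19296 - 2 = -19298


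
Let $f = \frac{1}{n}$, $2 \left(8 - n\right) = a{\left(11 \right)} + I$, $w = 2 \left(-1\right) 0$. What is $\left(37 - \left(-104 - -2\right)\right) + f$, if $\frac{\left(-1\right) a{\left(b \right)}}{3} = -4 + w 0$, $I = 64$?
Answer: $\frac{4169}{30} \approx 138.97$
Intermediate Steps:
$w = 0$ ($w = \left(-2\right) 0 = 0$)
$a{\left(b \right)} = 12$ ($a{\left(b \right)} = - 3 \left(-4 + 0 \cdot 0\right) = - 3 \left(-4 + 0\right) = \left(-3\right) \left(-4\right) = 12$)
$n = -30$ ($n = 8 - \frac{12 + 64}{2} = 8 - 38 = -30$)
$f = - \frac{1}{30}$ ($f = \frac{1}{-30} = - \frac{1}{30} \approx -0.033333$)
$\left(37 - \left(-104 - -2\right)\right) + f = \left(37 - \left(-104 - -2\right)\right) - \frac{1}{30} = \left(37 - \left(-104 + 2\right)\right) - \frac{1}{30} = \left(37 - -102\right) - \frac{1}{30} = \left(37 + 102\right) - \frac{1}{30} = 139 - \frac{1}{30} = \frac{4169}{30}$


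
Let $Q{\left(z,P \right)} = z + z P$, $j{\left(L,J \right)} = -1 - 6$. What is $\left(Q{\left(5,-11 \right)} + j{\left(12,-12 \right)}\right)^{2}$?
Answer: $3249$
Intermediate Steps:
$j{\left(L,J \right)} = -7$
$Q{\left(z,P \right)} = z + P z$
$\left(Q{\left(5,-11 \right)} + j{\left(12,-12 \right)}\right)^{2} = \left(5 \left(1 - 11\right) - 7\right)^{2} = \left(5 \left(-10\right) - 7\right)^{2} = \left(-50 - 7\right)^{2} = \left(-57\right)^{2} = 3249$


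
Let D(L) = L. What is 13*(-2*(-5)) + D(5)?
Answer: 135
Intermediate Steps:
13*(-2*(-5)) + D(5) = 13*(-2*(-5)) + 5 = 13*10 + 5 = 130 + 5 = 135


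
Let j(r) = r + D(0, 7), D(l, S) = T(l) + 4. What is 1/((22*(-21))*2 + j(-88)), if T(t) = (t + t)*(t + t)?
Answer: -1/1008 ≈ -0.00099206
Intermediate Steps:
T(t) = 4*t**2 (T(t) = (2*t)*(2*t) = 4*t**2)
D(l, S) = 4 + 4*l**2 (D(l, S) = 4*l**2 + 4 = 4 + 4*l**2)
j(r) = 4 + r (j(r) = r + (4 + 4*0**2) = r + (4 + 4*0) = r + (4 + 0) = r + 4 = 4 + r)
1/((22*(-21))*2 + j(-88)) = 1/((22*(-21))*2 + (4 - 88)) = 1/(-462*2 - 84) = 1/(-924 - 84) = 1/(-1008) = -1/1008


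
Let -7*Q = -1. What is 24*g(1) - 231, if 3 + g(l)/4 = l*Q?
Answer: -3537/7 ≈ -505.29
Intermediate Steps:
Q = ⅐ (Q = -⅐*(-1) = ⅐ ≈ 0.14286)
g(l) = -12 + 4*l/7 (g(l) = -12 + 4*(l*(⅐)) = -12 + 4*(l/7) = -12 + 4*l/7)
24*g(1) - 231 = 24*(-12 + (4/7)*1) - 231 = 24*(-12 + 4/7) - 231 = 24*(-80/7) - 231 = -1920/7 - 231 = -3537/7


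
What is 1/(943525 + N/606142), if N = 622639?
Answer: 606142/571910753189 ≈ 1.0599e-6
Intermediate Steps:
1/(943525 + N/606142) = 1/(943525 + 622639/606142) = 1/(571910753189/606142) = 606142/571910753189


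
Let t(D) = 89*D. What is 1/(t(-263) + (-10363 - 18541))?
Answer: -1/52311 ≈ -1.9116e-5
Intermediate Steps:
1/(t(-263) + (-10363 - 18541)) = 1/(89*(-263) + (-10363 - 18541)) = 1/(-23407 - 28904) = 1/(-52311) = -1/52311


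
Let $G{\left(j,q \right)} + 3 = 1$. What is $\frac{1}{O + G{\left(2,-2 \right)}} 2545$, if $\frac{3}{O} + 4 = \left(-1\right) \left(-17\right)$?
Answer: $- \frac{33085}{23} \approx -1438.5$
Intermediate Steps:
$G{\left(j,q \right)} = -2$ ($G{\left(j,q \right)} = -3 + 1 = -2$)
$O = \frac{3}{13}$ ($O = \frac{3}{-4 - -17} = \frac{3}{-4 + 17} = \frac{3}{13} \approx 0.23077$)
$\frac{1}{O + G{\left(2,-2 \right)}} 2545 = \frac{1}{\frac{3}{13} - 2} \cdot 2545 = \frac{1}{- \frac{23}{13}} \cdot 2545 = \left(- \frac{13}{23}\right) 2545 = - \frac{33085}{23}$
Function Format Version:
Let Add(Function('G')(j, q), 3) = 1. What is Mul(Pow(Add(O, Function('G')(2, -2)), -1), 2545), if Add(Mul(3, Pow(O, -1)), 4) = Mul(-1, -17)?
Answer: Rational(-33085, 23) ≈ -1438.5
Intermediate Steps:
Function('G')(j, q) = -2 (Function('G')(j, q) = Add(-3, 1) = -2)
O = Rational(3, 13) (O = Mul(3, Pow(Add(-4, Mul(-1, -17)), -1)) = Mul(3, Pow(Add(-4, 17), -1)) = Mul(3, Pow(13, -1)) = Mul(3, Rational(1, 13)) = Rational(3, 13) ≈ 0.23077)
Mul(Pow(Add(O, Function('G')(2, -2)), -1), 2545) = Mul(Pow(Add(Rational(3, 13), -2), -1), 2545) = Mul(Pow(Rational(-23, 13), -1), 2545) = Mul(Rational(-13, 23), 2545) = Rational(-33085, 23)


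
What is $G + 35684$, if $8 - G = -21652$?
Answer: $57344$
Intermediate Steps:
$G = 21660$ ($G = 8 - -21652 = 8 + 21652 = 21660$)
$G + 35684 = 21660 + 35684 = 57344$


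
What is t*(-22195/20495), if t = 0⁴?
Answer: 0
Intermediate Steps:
t = 0
t*(-22195/20495) = 0*(-22195/20495) = 0*(-22195*1/20495) = 0*(-4439/4099) = 0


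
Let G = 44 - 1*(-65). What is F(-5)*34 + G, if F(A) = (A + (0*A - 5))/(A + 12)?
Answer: 423/7 ≈ 60.429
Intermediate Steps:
F(A) = (-5 + A)/(12 + A) (F(A) = (A + (0 - 5))/(12 + A) = (A - 5)/(12 + A) = (-5 + A)/(12 + A))
G = 109 (G = 44 + 65 = 109)
F(-5)*34 + G = ((-5 - 5)/(12 - 5))*34 + 109 = (-10/7)*34 + 109 = ((⅐)*(-10))*34 + 109 = -10/7*34 + 109 = -340/7 + 109 = 423/7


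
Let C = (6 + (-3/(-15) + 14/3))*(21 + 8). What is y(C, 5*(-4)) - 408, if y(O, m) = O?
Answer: -1393/15 ≈ -92.867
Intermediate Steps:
C = 4727/15 (C = (6 + (-3*(-1/15) + 14*(⅓)))*29 = (6 + (⅕ + 14/3))*29 = (6 + 73/15)*29 = (163/15)*29 = 4727/15 ≈ 315.13)
y(C, 5*(-4)) - 408 = 4727/15 - 408 = -1393/15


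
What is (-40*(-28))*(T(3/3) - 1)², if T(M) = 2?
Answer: 1120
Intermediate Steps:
(-40*(-28))*(T(3/3) - 1)² = (-40*(-28))*(2 - 1)² = 1120*1² = 1120*1 = 1120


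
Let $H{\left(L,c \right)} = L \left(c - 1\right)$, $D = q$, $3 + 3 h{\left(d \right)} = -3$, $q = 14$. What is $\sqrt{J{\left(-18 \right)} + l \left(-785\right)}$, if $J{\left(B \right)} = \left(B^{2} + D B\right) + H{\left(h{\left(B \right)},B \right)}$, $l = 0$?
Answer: $\sqrt{110} \approx 10.488$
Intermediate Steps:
$h{\left(d \right)} = -2$ ($h{\left(d \right)} = -1 + \frac{1}{3} \left(-3\right) = -1 - 1 = -2$)
$D = 14$
$H{\left(L,c \right)} = L \left(-1 + c\right)$
$J{\left(B \right)} = 2 + B^{2} + 12 B$ ($J{\left(B \right)} = \left(B^{2} + 14 B\right) - 2 \left(-1 + B\right) = \left(B^{2} + 14 B\right) - \left(-2 + 2 B\right) = 2 + B^{2} + 12 B$)
$\sqrt{J{\left(-18 \right)} + l \left(-785\right)} = \sqrt{\left(2 + \left(-18\right)^{2} + 12 \left(-18\right)\right) + 0 \left(-785\right)} = \sqrt{\left(2 + 324 - 216\right) + 0} = \sqrt{110 + 0} = \sqrt{110}$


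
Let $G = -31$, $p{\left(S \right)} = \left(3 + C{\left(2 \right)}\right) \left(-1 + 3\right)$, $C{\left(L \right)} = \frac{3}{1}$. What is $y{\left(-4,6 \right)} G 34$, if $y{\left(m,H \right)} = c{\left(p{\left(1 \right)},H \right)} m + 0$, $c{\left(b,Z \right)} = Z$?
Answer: $25296$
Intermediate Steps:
$C{\left(L \right)} = 3$ ($C{\left(L \right)} = 3 \cdot 1 = 3$)
$p{\left(S \right)} = 12$ ($p{\left(S \right)} = \left(3 + 3\right) \left(-1 + 3\right) = 6 \cdot 2 = 12$)
$y{\left(m,H \right)} = H m$ ($y{\left(m,H \right)} = H m + 0 = H m$)
$y{\left(-4,6 \right)} G 34 = 6 \left(-4\right) \left(-31\right) 34 = \left(-24\right) \left(-31\right) 34 = 744 \cdot 34 = 25296$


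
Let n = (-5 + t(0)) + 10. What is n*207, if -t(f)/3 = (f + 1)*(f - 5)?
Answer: 4140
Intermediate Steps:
t(f) = -3*(1 + f)*(-5 + f) (t(f) = -3*(f + 1)*(f - 5) = -3*(1 + f)*(-5 + f))
n = 20 (n = (-5 + (15 - 3*0² + 12*0)) + 10 = (-5 + (15 - 3*0 + 0)) + 10 = (-5 + (15 + 0 + 0)) + 10 = (-5 + 15) + 10 = 10 + 10 = 20)
n*207 = 20*207 = 4140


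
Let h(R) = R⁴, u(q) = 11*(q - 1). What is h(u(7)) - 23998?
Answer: 18950738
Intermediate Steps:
u(q) = -11 + 11*q (u(q) = 11*(-1 + q) = -11 + 11*q)
h(u(7)) - 23998 = (-11 + 11*7)⁴ - 23998 = (-11 + 77)⁴ - 23998 = 66⁴ - 23998 = 18974736 - 23998 = 18950738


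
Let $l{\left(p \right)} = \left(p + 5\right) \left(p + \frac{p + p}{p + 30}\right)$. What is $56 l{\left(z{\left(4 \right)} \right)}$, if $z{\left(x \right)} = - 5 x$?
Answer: $20160$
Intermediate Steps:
$l{\left(p \right)} = \left(5 + p\right) \left(p + \frac{2 p}{30 + p}\right)$
$56 l{\left(z{\left(4 \right)} \right)} = 56 \frac{\left(-5\right) 4 \left(160 + \left(\left(-5\right) 4\right)^{2} + 37 \left(\left(-5\right) 4\right)\right)}{30 - 20} = 56 \left(- \frac{20 \left(160 + \left(-20\right)^{2} + 37 \left(-20\right)\right)}{30 - 20}\right) = 56 \left(- \frac{20 \left(160 + 400 - 740\right)}{10}\right) = 56 \left(\left(-20\right) \frac{1}{10} \left(-180\right)\right) = 56 \cdot 360 = 20160$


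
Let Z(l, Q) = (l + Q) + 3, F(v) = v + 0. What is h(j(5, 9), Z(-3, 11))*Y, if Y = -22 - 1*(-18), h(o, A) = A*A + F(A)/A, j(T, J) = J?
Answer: -488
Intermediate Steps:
F(v) = v
Z(l, Q) = 3 + Q + l (Z(l, Q) = (Q + l) + 3 = 3 + Q + l)
h(o, A) = 1 + A² (h(o, A) = A*A + A/A = A² + 1 = 1 + A²)
Y = -4 (Y = -22 + 18 = -4)
h(j(5, 9), Z(-3, 11))*Y = (1 + (3 + 11 - 3)²)*(-4) = (1 + 11²)*(-4) = (1 + 121)*(-4) = 122*(-4) = -488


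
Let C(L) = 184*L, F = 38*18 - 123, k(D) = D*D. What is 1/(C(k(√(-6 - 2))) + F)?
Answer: -1/911 ≈ -0.0010977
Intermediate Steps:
k(D) = D²
F = 561 (F = 684 - 123 = 561)
1/(C(k(√(-6 - 2))) + F) = 1/(184*(√(-6 - 2))² + 561) = 1/(184*(√(-8))² + 561) = 1/(184*(2*I*√2)² + 561) = 1/(184*(-8) + 561) = 1/(-1472 + 561) = 1/(-911) = -1/911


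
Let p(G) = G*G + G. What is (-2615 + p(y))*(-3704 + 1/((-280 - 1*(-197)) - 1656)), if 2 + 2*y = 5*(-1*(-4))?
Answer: 16264173925/1739 ≈ 9.3526e+6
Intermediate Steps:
y = 9 (y = -1 + (5*(-1*(-4)))/2 = -1 + (5*4)/2 = -1 + (1/2)*20 = -1 + 10 = 9)
p(G) = G + G**2 (p(G) = G**2 + G = G + G**2)
(-2615 + p(y))*(-3704 + 1/((-280 - 1*(-197)) - 1656)) = (-2615 + 9*(1 + 9))*(-3704 + 1/((-280 - 1*(-197)) - 1656)) = (-2615 + 9*10)*(-3704 + 1/((-280 + 197) - 1656)) = (-2615 + 90)*(-3704 + 1/(-83 - 1656)) = -2525*(-3704 + 1/(-1739)) = -2525*(-3704 - 1/1739) = -2525*(-6441257/1739) = 16264173925/1739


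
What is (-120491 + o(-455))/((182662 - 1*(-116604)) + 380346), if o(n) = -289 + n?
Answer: -121235/679612 ≈ -0.17839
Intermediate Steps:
(-120491 + o(-455))/((182662 - 1*(-116604)) + 380346) = (-120491 + (-289 - 455))/((182662 - 1*(-116604)) + 380346) = (-120491 - 744)/((182662 + 116604) + 380346) = -121235/(299266 + 380346) = -121235/679612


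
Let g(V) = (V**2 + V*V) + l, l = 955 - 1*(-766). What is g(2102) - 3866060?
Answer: 4972469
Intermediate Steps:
l = 1721 (l = 955 + 766 = 1721)
g(V) = 1721 + 2*V**2 (g(V) = (V**2 + V*V) + 1721 = (V**2 + V**2) + 1721 = 2*V**2 + 1721 = 1721 + 2*V**2)
g(2102) - 3866060 = (1721 + 2*2102**2) - 3866060 = (1721 + 2*4418404) - 3866060 = (1721 + 8836808) - 3866060 = 8838529 - 3866060 = 4972469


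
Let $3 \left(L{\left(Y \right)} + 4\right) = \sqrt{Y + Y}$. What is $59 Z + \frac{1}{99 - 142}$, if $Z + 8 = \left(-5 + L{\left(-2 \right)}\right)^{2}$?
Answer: $\frac{1656652}{387} - 708 i \approx 4280.8 - 708.0 i$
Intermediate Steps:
$L{\left(Y \right)} = -4 + \frac{\sqrt{2} \sqrt{Y}}{3}$ ($L{\left(Y \right)} = -4 + \frac{\sqrt{Y + Y}}{3} = -4 + \frac{\sqrt{2 Y}}{3} = -4 + \frac{\sqrt{2} \sqrt{Y}}{3}$)
$Z = -8 + \left(-9 + \frac{2 i}{3}\right)^{2}$ ($Z = -8 + \left(-5 - \left(4 - \frac{\sqrt{2} \sqrt{-2}}{3}\right)\right)^{2} = -8 + \left(-5 - \left(4 - \frac{\sqrt{2} i \sqrt{2}}{3}\right)\right)^{2} = -8 + \left(-5 - \left(4 - \frac{2 i}{3}\right)\right)^{2} = -8 + \left(-9 + \frac{2 i}{3}\right)^{2} \approx 72.556 - 12.0 i$)
$59 Z + \frac{1}{99 - 142} = 59 \left(\frac{653}{9} - 12 i\right) + \frac{1}{99 - 142} = \left(\frac{38527}{9} - 708 i\right) + \frac{1}{-43} = \left(\frac{38527}{9} - 708 i\right) - \frac{1}{43} = \frac{1656652}{387} - 708 i$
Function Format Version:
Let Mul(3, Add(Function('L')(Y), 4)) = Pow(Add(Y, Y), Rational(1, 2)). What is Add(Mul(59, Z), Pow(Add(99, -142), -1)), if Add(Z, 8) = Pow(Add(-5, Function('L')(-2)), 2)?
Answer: Add(Rational(1656652, 387), Mul(-708, I)) ≈ Add(4280.8, Mul(-708.00, I))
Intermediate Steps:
Function('L')(Y) = Add(-4, Mul(Rational(1, 3), Pow(2, Rational(1, 2)), Pow(Y, Rational(1, 2)))) (Function('L')(Y) = Add(-4, Mul(Rational(1, 3), Pow(Add(Y, Y), Rational(1, 2)))) = Add(-4, Mul(Rational(1, 3), Pow(Mul(2, Y), Rational(1, 2)))) = Add(-4, Mul(Rational(1, 3), Mul(Pow(2, Rational(1, 2)), Pow(Y, Rational(1, 2))))) = Add(-4, Mul(Rational(1, 3), Pow(2, Rational(1, 2)), Pow(Y, Rational(1, 2)))))
Z = Add(-8, Pow(Add(-9, Mul(Rational(2, 3), I)), 2)) (Z = Add(-8, Pow(Add(-5, Add(-4, Mul(Rational(1, 3), Pow(2, Rational(1, 2)), Pow(-2, Rational(1, 2))))), 2)) = Add(-8, Pow(Add(-5, Add(-4, Mul(Rational(1, 3), Pow(2, Rational(1, 2)), Mul(I, Pow(2, Rational(1, 2)))))), 2)) = Add(-8, Pow(Add(-5, Add(-4, Mul(Rational(2, 3), I))), 2)) = Add(-8, Pow(Add(-9, Mul(Rational(2, 3), I)), 2)) ≈ Add(72.556, Mul(-12.000, I)))
Add(Mul(59, Z), Pow(Add(99, -142), -1)) = Add(Mul(59, Add(Rational(653, 9), Mul(-12, I))), Pow(Add(99, -142), -1)) = Add(Add(Rational(38527, 9), Mul(-708, I)), Pow(-43, -1)) = Add(Add(Rational(38527, 9), Mul(-708, I)), Rational(-1, 43)) = Add(Rational(1656652, 387), Mul(-708, I))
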